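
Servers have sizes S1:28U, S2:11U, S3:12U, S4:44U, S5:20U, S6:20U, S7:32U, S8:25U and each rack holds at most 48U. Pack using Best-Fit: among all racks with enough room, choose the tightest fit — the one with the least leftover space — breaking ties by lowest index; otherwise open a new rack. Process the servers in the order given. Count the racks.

5 racks

rack 1: place S1 (28U), 20U left
rack 1: place S2 (11U), 9U left
rack 2: place S3 (12U), 36U left
rack 3: place S4 (44U), 4U left
rack 2: place S5 (20U), 16U left
rack 4: place S6 (20U), 28U left
rack 5: place S7 (32U), 16U left
rack 4: place S8 (25U), 3U left
Final racks: [28,11] [12,20] [44] [20,25] [32].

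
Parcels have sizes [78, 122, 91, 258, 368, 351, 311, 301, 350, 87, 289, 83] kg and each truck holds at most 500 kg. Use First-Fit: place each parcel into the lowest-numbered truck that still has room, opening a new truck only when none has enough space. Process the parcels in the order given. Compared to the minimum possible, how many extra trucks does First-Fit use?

First-Fit: [78,122,91,87,83] [258] [368] [351] [311] [301] [350] [289] → 8 trucks.
7 parcels exceed 250 kg (half the capacity), and no two of those can share a truck, so at least 7 trucks are needed.
An optimal packing achieves that bound: [368,122] [351,91] [350,87] [311,83,78] [301] [289] [258] → 7 trucks.
Excess: 8 − 7 = 1.

1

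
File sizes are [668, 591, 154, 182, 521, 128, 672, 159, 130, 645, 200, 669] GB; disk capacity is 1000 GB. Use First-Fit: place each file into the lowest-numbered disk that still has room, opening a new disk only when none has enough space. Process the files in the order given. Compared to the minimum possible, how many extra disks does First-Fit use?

First-Fit: [668,154,128] [591,182,159] [521,130,200] [672] [645] [669] → 6 disks.
6 files exceed 500 GB (half the capacity), and no two of those can share a disk, so at least 6 disks are needed.
So 6 is already optimal.

0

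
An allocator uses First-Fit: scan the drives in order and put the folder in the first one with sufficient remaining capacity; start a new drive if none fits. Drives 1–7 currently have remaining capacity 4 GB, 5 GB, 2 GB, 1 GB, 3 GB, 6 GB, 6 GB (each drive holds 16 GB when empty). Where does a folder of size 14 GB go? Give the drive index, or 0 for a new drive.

0

No drive has ≥ 14 GB free, so a new drive is opened.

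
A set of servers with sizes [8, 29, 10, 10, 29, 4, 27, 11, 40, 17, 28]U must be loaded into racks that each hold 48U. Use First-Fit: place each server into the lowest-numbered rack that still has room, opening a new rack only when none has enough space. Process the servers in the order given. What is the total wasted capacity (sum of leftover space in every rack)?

rack 1: place 8U, 40U left
rack 1: place 29U, 11U left
rack 1: place 10U, 1U left
rack 2: place 10U, 38U left
rack 2: place 29U, 9U left
rack 2: place 4U, 5U left
rack 3: place 27U, 21U left
rack 3: place 11U, 10U left
rack 4: place 40U, 8U left
rack 5: place 17U, 31U left
rack 5: place 28U, 3U left
5 racks × 48U = 240U; used 213U; unused 27U.

27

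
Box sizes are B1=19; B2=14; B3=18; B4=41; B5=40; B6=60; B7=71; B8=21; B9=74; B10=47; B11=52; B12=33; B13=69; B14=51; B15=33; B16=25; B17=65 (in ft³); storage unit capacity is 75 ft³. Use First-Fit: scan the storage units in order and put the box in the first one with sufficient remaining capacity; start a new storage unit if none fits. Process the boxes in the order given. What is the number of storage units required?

11

storage unit 1: place B1 (19 ft³), 56 ft³ left
storage unit 1: place B2 (14 ft³), 42 ft³ left
storage unit 1: place B3 (18 ft³), 24 ft³ left
storage unit 2: place B4 (41 ft³), 34 ft³ left
storage unit 3: place B5 (40 ft³), 35 ft³ left
storage unit 4: place B6 (60 ft³), 15 ft³ left
storage unit 5: place B7 (71 ft³), 4 ft³ left
storage unit 1: place B8 (21 ft³), 3 ft³ left
storage unit 6: place B9 (74 ft³), 1 ft³ left
storage unit 7: place B10 (47 ft³), 28 ft³ left
storage unit 8: place B11 (52 ft³), 23 ft³ left
storage unit 2: place B12 (33 ft³), 1 ft³ left
storage unit 9: place B13 (69 ft³), 6 ft³ left
storage unit 10: place B14 (51 ft³), 24 ft³ left
storage unit 3: place B15 (33 ft³), 2 ft³ left
storage unit 7: place B16 (25 ft³), 3 ft³ left
storage unit 11: place B17 (65 ft³), 10 ft³ left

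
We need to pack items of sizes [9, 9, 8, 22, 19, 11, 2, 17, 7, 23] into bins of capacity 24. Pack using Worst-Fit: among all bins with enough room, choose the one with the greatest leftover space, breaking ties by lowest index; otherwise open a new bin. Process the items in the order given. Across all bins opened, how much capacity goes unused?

bin 1: place 9, 15 left
bin 1: place 9, 6 left
bin 2: place 8, 16 left
bin 3: place 22, 2 left
bin 4: place 19, 5 left
bin 2: place 11, 5 left
bin 1: place 2, 4 left
bin 5: place 17, 7 left
bin 5: place 7, 0 left
bin 6: place 23, 1 left
6 bins × 24 = 144; used 127; unused 17.

17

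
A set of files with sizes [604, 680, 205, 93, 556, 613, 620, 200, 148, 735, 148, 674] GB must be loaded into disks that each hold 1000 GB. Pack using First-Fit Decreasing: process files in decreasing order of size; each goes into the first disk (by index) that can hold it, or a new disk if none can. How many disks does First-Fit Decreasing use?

Sorted descending: 735, 680, 674, 620, 613, 604, 556, 205, 200, 148, 148, 93.
Put 735 GB in disk 1; 265 GB remain.
Put 680 GB in disk 2; 320 GB remain.
Put 674 GB in disk 3; 326 GB remain.
Put 620 GB in disk 4; 380 GB remain.
Put 613 GB in disk 5; 387 GB remain.
Put 604 GB in disk 6; 396 GB remain.
Put 556 GB in disk 7; 444 GB remain.
Put 205 GB in disk 1; 60 GB remain.
Put 200 GB in disk 2; 120 GB remain.
Put 148 GB in disk 3; 178 GB remain.
Put 148 GB in disk 3; 30 GB remain.
Put 93 GB in disk 2; 27 GB remain.

7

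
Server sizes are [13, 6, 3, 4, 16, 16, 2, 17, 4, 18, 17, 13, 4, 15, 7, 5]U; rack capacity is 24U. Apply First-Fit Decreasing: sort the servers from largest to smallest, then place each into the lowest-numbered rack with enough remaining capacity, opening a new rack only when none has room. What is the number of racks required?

Sorted descending: 18, 17, 17, 16, 16, 15, 13, 13, 7, 6, 5, 4, 4, 4, 3, 2.
Put 18U in rack 1; 6U remain.
Put 17U in rack 2; 7U remain.
Put 17U in rack 3; 7U remain.
Put 16U in rack 4; 8U remain.
Put 16U in rack 5; 8U remain.
Put 15U in rack 6; 9U remain.
Put 13U in rack 7; 11U remain.
Put 13U in rack 8; 11U remain.
Put 7U in rack 2; 0U remain.
Put 6U in rack 1; 0U remain.
Put 5U in rack 3; 2U remain.
Put 4U in rack 4; 4U remain.
Put 4U in rack 4; 0U remain.
Put 4U in rack 5; 4U remain.
Put 3U in rack 5; 1U remain.
Put 2U in rack 3; 0U remain.
Final racks: [18,6] [17,7] [17,5,2] [16,4,4] [16,4,3] [15] [13] [13].

8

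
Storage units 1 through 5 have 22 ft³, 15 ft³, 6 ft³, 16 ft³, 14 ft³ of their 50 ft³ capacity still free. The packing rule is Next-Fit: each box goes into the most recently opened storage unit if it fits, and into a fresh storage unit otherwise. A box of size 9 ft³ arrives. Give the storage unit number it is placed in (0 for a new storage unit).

Next-Fit only looks at storage unit 5, which has 14 ft³ free.
9 ft³ fits there.

5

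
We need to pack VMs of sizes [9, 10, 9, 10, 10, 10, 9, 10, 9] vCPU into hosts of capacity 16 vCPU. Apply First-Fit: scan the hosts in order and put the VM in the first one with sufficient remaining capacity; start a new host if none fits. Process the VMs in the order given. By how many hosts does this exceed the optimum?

0

First-Fit: [9] [10] [9] [10] [10] [10] [9] [10] [9] → 9 hosts.
9 VMs exceed 8 vCPU (half the capacity), and no two of those can share a host, so at least 9 hosts are needed.
So 9 is already optimal.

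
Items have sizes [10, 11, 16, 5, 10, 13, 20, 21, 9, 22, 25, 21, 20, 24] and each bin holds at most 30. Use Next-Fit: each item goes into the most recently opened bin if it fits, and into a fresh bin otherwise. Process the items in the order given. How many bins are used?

10 bins

10 → bin 1 (remaining 20)
11 → bin 1 (remaining 9)
16 → bin 2 (remaining 14)
5 → bin 2 (remaining 9)
10 → bin 3 (remaining 20)
13 → bin 3 (remaining 7)
20 → bin 4 (remaining 10)
21 → bin 5 (remaining 9)
9 → bin 5 (remaining 0)
22 → bin 6 (remaining 8)
25 → bin 7 (remaining 5)
21 → bin 8 (remaining 9)
20 → bin 9 (remaining 10)
24 → bin 10 (remaining 6)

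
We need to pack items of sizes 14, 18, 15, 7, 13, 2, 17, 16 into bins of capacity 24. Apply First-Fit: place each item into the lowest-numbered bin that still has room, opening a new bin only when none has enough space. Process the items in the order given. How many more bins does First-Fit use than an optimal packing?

First-Fit: [14,7,2] [18] [15] [13] [17] [16] → 6 bins.
6 items exceed 12 (half the capacity), and no two of those can share a bin, so at least 6 bins are needed.
So 6 is already optimal.

0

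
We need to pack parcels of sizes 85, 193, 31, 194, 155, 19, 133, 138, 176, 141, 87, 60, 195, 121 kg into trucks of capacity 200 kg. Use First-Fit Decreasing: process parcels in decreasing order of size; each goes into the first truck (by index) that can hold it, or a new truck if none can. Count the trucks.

10

Sorted descending: 195, 194, 193, 176, 155, 141, 138, 133, 121, 87, 85, 60, 31, 19.
195 kg → truck 1 (remaining 5 kg)
194 kg → truck 2 (remaining 6 kg)
193 kg → truck 3 (remaining 7 kg)
176 kg → truck 4 (remaining 24 kg)
155 kg → truck 5 (remaining 45 kg)
141 kg → truck 6 (remaining 59 kg)
138 kg → truck 7 (remaining 62 kg)
133 kg → truck 8 (remaining 67 kg)
121 kg → truck 9 (remaining 79 kg)
87 kg → truck 10 (remaining 113 kg)
85 kg → truck 10 (remaining 28 kg)
60 kg → truck 7 (remaining 2 kg)
31 kg → truck 5 (remaining 14 kg)
19 kg → truck 4 (remaining 5 kg)
Final trucks: [195] [194] [193] [176,19] [155,31] [141] [138,60] [133] [121] [87,85].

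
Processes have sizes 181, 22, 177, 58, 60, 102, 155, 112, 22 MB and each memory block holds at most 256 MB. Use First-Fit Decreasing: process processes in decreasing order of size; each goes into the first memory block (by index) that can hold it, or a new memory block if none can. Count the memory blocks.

4 memory blocks

Sorted descending: 181, 177, 155, 112, 102, 60, 58, 22, 22.
181 MB → memory block 1 (remaining 75 MB)
177 MB → memory block 2 (remaining 79 MB)
155 MB → memory block 3 (remaining 101 MB)
112 MB → memory block 4 (remaining 144 MB)
102 MB → memory block 4 (remaining 42 MB)
60 MB → memory block 1 (remaining 15 MB)
58 MB → memory block 2 (remaining 21 MB)
22 MB → memory block 3 (remaining 79 MB)
22 MB → memory block 3 (remaining 57 MB)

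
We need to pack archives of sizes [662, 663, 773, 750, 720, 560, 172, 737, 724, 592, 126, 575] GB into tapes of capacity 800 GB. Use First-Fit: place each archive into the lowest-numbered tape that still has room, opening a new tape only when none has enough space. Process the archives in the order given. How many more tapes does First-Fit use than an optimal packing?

0

First-Fit: [662,126] [663] [773] [750] [720] [560,172] [737] [724] [592] [575] → 10 tapes.
10 archives exceed 400 GB (half the capacity), and no two of those can share a tape, so at least 10 tapes are needed.
So 10 is already optimal.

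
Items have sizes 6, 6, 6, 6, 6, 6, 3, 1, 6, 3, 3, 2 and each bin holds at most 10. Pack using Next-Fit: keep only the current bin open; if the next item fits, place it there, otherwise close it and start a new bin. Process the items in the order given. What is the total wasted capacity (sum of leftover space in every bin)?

Put 6 in bin 1; 4 remain.
Put 6 in bin 2; 4 remain.
Put 6 in bin 3; 4 remain.
Put 6 in bin 4; 4 remain.
Put 6 in bin 5; 4 remain.
Put 6 in bin 6; 4 remain.
Put 3 in bin 6; 1 remain.
Put 1 in bin 6; 0 remain.
Put 6 in bin 7; 4 remain.
Put 3 in bin 7; 1 remain.
Put 3 in bin 8; 7 remain.
Put 2 in bin 8; 5 remain.
8 bins × 10 = 80; used 54; unused 26.

26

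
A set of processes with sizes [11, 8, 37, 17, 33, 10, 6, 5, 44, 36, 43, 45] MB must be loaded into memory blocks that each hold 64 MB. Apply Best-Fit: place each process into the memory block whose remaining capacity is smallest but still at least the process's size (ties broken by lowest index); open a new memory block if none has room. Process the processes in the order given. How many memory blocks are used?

11 MB → memory block 1 (remaining 53 MB)
8 MB → memory block 1 (remaining 45 MB)
37 MB → memory block 1 (remaining 8 MB)
17 MB → memory block 2 (remaining 47 MB)
33 MB → memory block 2 (remaining 14 MB)
10 MB → memory block 2 (remaining 4 MB)
6 MB → memory block 1 (remaining 2 MB)
5 MB → memory block 3 (remaining 59 MB)
44 MB → memory block 3 (remaining 15 MB)
36 MB → memory block 4 (remaining 28 MB)
43 MB → memory block 5 (remaining 21 MB)
45 MB → memory block 6 (remaining 19 MB)
Final memory blocks: [11,8,37,6] [17,33,10] [5,44] [36] [43] [45].

6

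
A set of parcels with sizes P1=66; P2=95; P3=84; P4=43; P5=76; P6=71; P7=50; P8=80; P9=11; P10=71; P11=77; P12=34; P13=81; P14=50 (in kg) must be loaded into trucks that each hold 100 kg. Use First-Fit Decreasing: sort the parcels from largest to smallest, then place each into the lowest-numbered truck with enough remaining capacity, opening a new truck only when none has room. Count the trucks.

11

Sorted descending: 95, 84, 81, 80, 77, 76, 71, 71, 66, 50, 50, 43, 34, 11.
95 kg → truck 1 (remaining 5 kg)
84 kg → truck 2 (remaining 16 kg)
81 kg → truck 3 (remaining 19 kg)
80 kg → truck 4 (remaining 20 kg)
77 kg → truck 5 (remaining 23 kg)
76 kg → truck 6 (remaining 24 kg)
71 kg → truck 7 (remaining 29 kg)
71 kg → truck 8 (remaining 29 kg)
66 kg → truck 9 (remaining 34 kg)
50 kg → truck 10 (remaining 50 kg)
50 kg → truck 10 (remaining 0 kg)
43 kg → truck 11 (remaining 57 kg)
34 kg → truck 9 (remaining 0 kg)
11 kg → truck 2 (remaining 5 kg)
Final trucks: [95] [84,11] [81] [80] [77] [76] [71] [71] [66,34] [50,50] [43].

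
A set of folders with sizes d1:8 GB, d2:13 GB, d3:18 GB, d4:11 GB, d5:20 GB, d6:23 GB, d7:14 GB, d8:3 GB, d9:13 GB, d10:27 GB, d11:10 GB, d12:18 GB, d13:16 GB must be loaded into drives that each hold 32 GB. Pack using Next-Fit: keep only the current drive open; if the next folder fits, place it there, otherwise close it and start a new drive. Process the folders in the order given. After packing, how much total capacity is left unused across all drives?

62

d1 (8 GB) → drive 1 (remaining 24 GB)
d2 (13 GB) → drive 1 (remaining 11 GB)
d3 (18 GB) → drive 2 (remaining 14 GB)
d4 (11 GB) → drive 2 (remaining 3 GB)
d5 (20 GB) → drive 3 (remaining 12 GB)
d6 (23 GB) → drive 4 (remaining 9 GB)
d7 (14 GB) → drive 5 (remaining 18 GB)
d8 (3 GB) → drive 5 (remaining 15 GB)
d9 (13 GB) → drive 5 (remaining 2 GB)
d10 (27 GB) → drive 6 (remaining 5 GB)
d11 (10 GB) → drive 7 (remaining 22 GB)
d12 (18 GB) → drive 7 (remaining 4 GB)
d13 (16 GB) → drive 8 (remaining 16 GB)
8 drives × 32 GB = 256 GB; used 194 GB; unused 62 GB.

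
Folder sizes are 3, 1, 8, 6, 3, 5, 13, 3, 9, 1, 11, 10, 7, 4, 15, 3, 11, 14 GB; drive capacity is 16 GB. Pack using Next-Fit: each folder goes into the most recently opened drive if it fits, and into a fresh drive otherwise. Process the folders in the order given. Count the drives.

10

drive 1: place 3 GB, 13 GB left
drive 1: place 1 GB, 12 GB left
drive 1: place 8 GB, 4 GB left
drive 2: place 6 GB, 10 GB left
drive 2: place 3 GB, 7 GB left
drive 2: place 5 GB, 2 GB left
drive 3: place 13 GB, 3 GB left
drive 3: place 3 GB, 0 GB left
drive 4: place 9 GB, 7 GB left
drive 4: place 1 GB, 6 GB left
drive 5: place 11 GB, 5 GB left
drive 6: place 10 GB, 6 GB left
drive 7: place 7 GB, 9 GB left
drive 7: place 4 GB, 5 GB left
drive 8: place 15 GB, 1 GB left
drive 9: place 3 GB, 13 GB left
drive 9: place 11 GB, 2 GB left
drive 10: place 14 GB, 2 GB left
Final drives: [3,1,8] [6,3,5] [13,3] [9,1] [11] [10] [7,4] [15] [3,11] [14].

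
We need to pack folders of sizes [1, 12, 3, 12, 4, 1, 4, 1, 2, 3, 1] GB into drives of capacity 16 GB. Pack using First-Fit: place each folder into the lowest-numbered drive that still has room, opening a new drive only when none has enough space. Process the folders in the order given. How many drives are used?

3

drive 1: place 1 GB, 15 GB left
drive 1: place 12 GB, 3 GB left
drive 1: place 3 GB, 0 GB left
drive 2: place 12 GB, 4 GB left
drive 2: place 4 GB, 0 GB left
drive 3: place 1 GB, 15 GB left
drive 3: place 4 GB, 11 GB left
drive 3: place 1 GB, 10 GB left
drive 3: place 2 GB, 8 GB left
drive 3: place 3 GB, 5 GB left
drive 3: place 1 GB, 4 GB left
Final drives: [1,12,3] [12,4] [1,4,1,2,3,1].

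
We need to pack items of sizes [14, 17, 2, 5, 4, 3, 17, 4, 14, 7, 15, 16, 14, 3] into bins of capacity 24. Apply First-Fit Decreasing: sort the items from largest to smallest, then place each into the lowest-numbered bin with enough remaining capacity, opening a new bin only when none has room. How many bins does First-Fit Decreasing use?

Sorted descending: 17, 17, 16, 15, 14, 14, 14, 7, 5, 4, 4, 3, 3, 2.
Put 17 in bin 1; 7 remain.
Put 17 in bin 2; 7 remain.
Put 16 in bin 3; 8 remain.
Put 15 in bin 4; 9 remain.
Put 14 in bin 5; 10 remain.
Put 14 in bin 6; 10 remain.
Put 14 in bin 7; 10 remain.
Put 7 in bin 1; 0 remain.
Put 5 in bin 2; 2 remain.
Put 4 in bin 3; 4 remain.
Put 4 in bin 3; 0 remain.
Put 3 in bin 4; 6 remain.
Put 3 in bin 4; 3 remain.
Put 2 in bin 2; 0 remain.
Final bins: [17,7] [17,5,2] [16,4,4] [15,3,3] [14] [14] [14].

7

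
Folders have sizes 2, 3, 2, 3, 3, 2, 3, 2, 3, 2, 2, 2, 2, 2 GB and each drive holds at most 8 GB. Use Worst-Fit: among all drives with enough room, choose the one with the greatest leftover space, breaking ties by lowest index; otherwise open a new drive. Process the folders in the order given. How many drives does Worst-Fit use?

2 GB → drive 1 (remaining 6 GB)
3 GB → drive 1 (remaining 3 GB)
2 GB → drive 1 (remaining 1 GB)
3 GB → drive 2 (remaining 5 GB)
3 GB → drive 2 (remaining 2 GB)
2 GB → drive 2 (remaining 0 GB)
3 GB → drive 3 (remaining 5 GB)
2 GB → drive 3 (remaining 3 GB)
3 GB → drive 3 (remaining 0 GB)
2 GB → drive 4 (remaining 6 GB)
2 GB → drive 4 (remaining 4 GB)
2 GB → drive 4 (remaining 2 GB)
2 GB → drive 4 (remaining 0 GB)
2 GB → drive 5 (remaining 6 GB)
Final drives: [2,3,2] [3,3,2] [3,2,3] [2,2,2,2] [2].

5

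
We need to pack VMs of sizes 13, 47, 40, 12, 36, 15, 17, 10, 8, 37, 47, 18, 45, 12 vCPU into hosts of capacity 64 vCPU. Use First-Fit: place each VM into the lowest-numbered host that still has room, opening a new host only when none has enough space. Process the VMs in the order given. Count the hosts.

6 hosts

Put 13 vCPU in host 1; 51 vCPU remain.
Put 47 vCPU in host 1; 4 vCPU remain.
Put 40 vCPU in host 2; 24 vCPU remain.
Put 12 vCPU in host 2; 12 vCPU remain.
Put 36 vCPU in host 3; 28 vCPU remain.
Put 15 vCPU in host 3; 13 vCPU remain.
Put 17 vCPU in host 4; 47 vCPU remain.
Put 10 vCPU in host 2; 2 vCPU remain.
Put 8 vCPU in host 3; 5 vCPU remain.
Put 37 vCPU in host 4; 10 vCPU remain.
Put 47 vCPU in host 5; 17 vCPU remain.
Put 18 vCPU in host 6; 46 vCPU remain.
Put 45 vCPU in host 6; 1 vCPU remain.
Put 12 vCPU in host 5; 5 vCPU remain.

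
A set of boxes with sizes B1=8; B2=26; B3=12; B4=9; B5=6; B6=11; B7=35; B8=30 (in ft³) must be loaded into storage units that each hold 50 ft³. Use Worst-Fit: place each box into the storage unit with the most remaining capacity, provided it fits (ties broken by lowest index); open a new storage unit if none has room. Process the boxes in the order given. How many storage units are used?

storage unit 1: place B1 (8 ft³), 42 ft³ left
storage unit 1: place B2 (26 ft³), 16 ft³ left
storage unit 1: place B3 (12 ft³), 4 ft³ left
storage unit 2: place B4 (9 ft³), 41 ft³ left
storage unit 2: place B5 (6 ft³), 35 ft³ left
storage unit 2: place B6 (11 ft³), 24 ft³ left
storage unit 3: place B7 (35 ft³), 15 ft³ left
storage unit 4: place B8 (30 ft³), 20 ft³ left

4 storage units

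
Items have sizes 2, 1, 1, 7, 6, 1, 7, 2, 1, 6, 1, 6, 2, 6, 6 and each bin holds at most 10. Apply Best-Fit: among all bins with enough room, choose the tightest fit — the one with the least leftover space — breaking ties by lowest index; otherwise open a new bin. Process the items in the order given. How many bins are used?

Put 2 in bin 1; 8 remain.
Put 1 in bin 1; 7 remain.
Put 1 in bin 1; 6 remain.
Put 7 in bin 2; 3 remain.
Put 6 in bin 1; 0 remain.
Put 1 in bin 2; 2 remain.
Put 7 in bin 3; 3 remain.
Put 2 in bin 2; 0 remain.
Put 1 in bin 3; 2 remain.
Put 6 in bin 4; 4 remain.
Put 1 in bin 3; 1 remain.
Put 6 in bin 5; 4 remain.
Put 2 in bin 4; 2 remain.
Put 6 in bin 6; 4 remain.
Put 6 in bin 7; 4 remain.

7 bins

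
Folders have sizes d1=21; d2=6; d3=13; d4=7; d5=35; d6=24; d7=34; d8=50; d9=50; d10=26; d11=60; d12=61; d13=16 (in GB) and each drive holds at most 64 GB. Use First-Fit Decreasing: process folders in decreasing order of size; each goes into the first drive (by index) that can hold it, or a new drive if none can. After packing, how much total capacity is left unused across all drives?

45

Sorted descending: 61, 60, 50, 50, 35, 34, 26, 24, 21, 16, 13, 7, 6.
Put 61 GB in drive 1; 3 GB remain.
Put 60 GB in drive 2; 4 GB remain.
Put 50 GB in drive 3; 14 GB remain.
Put 50 GB in drive 4; 14 GB remain.
Put 35 GB in drive 5; 29 GB remain.
Put 34 GB in drive 6; 30 GB remain.
Put 26 GB in drive 5; 3 GB remain.
Put 24 GB in drive 6; 6 GB remain.
Put 21 GB in drive 7; 43 GB remain.
Put 16 GB in drive 7; 27 GB remain.
Put 13 GB in drive 3; 1 GB remain.
Put 7 GB in drive 4; 7 GB remain.
Put 6 GB in drive 4; 1 GB remain.
7 drives × 64 GB = 448 GB; used 403 GB; unused 45 GB.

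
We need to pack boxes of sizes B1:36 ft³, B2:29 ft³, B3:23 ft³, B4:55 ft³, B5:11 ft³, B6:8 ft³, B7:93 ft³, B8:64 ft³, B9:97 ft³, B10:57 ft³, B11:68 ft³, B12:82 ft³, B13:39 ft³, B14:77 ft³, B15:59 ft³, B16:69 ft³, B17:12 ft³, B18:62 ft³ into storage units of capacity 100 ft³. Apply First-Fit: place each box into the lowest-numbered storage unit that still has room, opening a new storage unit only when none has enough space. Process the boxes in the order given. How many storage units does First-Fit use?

12

Put B1 (36 ft³) in storage unit 1; 64 ft³ remain.
Put B2 (29 ft³) in storage unit 1; 35 ft³ remain.
Put B3 (23 ft³) in storage unit 1; 12 ft³ remain.
Put B4 (55 ft³) in storage unit 2; 45 ft³ remain.
Put B5 (11 ft³) in storage unit 1; 1 ft³ remain.
Put B6 (8 ft³) in storage unit 2; 37 ft³ remain.
Put B7 (93 ft³) in storage unit 3; 7 ft³ remain.
Put B8 (64 ft³) in storage unit 4; 36 ft³ remain.
Put B9 (97 ft³) in storage unit 5; 3 ft³ remain.
Put B10 (57 ft³) in storage unit 6; 43 ft³ remain.
Put B11 (68 ft³) in storage unit 7; 32 ft³ remain.
Put B12 (82 ft³) in storage unit 8; 18 ft³ remain.
Put B13 (39 ft³) in storage unit 6; 4 ft³ remain.
Put B14 (77 ft³) in storage unit 9; 23 ft³ remain.
Put B15 (59 ft³) in storage unit 10; 41 ft³ remain.
Put B16 (69 ft³) in storage unit 11; 31 ft³ remain.
Put B17 (12 ft³) in storage unit 2; 25 ft³ remain.
Put B18 (62 ft³) in storage unit 12; 38 ft³ remain.
Final storage units: [36,29,23,11] [55,8,12] [93] [64] [97] [57,39] [68] [82] [77] [59] [69] [62].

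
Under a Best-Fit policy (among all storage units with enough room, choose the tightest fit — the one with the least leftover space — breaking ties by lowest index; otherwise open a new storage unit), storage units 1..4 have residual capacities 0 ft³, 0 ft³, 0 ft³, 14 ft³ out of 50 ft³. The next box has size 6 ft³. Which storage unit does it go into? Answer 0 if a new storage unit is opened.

Storage units with room: storage unit 4 (14 ft³).
Tightest fit is storage unit 4 with 14 ft³ free.

4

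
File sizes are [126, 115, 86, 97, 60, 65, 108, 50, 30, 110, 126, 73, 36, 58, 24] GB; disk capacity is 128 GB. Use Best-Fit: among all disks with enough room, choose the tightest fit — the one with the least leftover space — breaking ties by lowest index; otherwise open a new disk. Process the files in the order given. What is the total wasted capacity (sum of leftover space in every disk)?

126 GB → disk 1 (remaining 2 GB)
115 GB → disk 2 (remaining 13 GB)
86 GB → disk 3 (remaining 42 GB)
97 GB → disk 4 (remaining 31 GB)
60 GB → disk 5 (remaining 68 GB)
65 GB → disk 5 (remaining 3 GB)
108 GB → disk 6 (remaining 20 GB)
50 GB → disk 7 (remaining 78 GB)
30 GB → disk 4 (remaining 1 GB)
110 GB → disk 8 (remaining 18 GB)
126 GB → disk 9 (remaining 2 GB)
73 GB → disk 7 (remaining 5 GB)
36 GB → disk 3 (remaining 6 GB)
58 GB → disk 10 (remaining 70 GB)
24 GB → disk 10 (remaining 46 GB)
10 disks × 128 GB = 1280 GB; used 1164 GB; unused 116 GB.

116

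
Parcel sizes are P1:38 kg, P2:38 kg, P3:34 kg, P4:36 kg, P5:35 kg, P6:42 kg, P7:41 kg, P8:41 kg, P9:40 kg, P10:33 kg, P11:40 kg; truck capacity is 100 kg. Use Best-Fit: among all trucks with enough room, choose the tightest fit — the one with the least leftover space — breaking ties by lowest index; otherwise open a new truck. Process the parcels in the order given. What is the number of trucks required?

6 trucks

truck 1: place P1 (38 kg), 62 kg left
truck 1: place P2 (38 kg), 24 kg left
truck 2: place P3 (34 kg), 66 kg left
truck 2: place P4 (36 kg), 30 kg left
truck 3: place P5 (35 kg), 65 kg left
truck 3: place P6 (42 kg), 23 kg left
truck 4: place P7 (41 kg), 59 kg left
truck 4: place P8 (41 kg), 18 kg left
truck 5: place P9 (40 kg), 60 kg left
truck 5: place P10 (33 kg), 27 kg left
truck 6: place P11 (40 kg), 60 kg left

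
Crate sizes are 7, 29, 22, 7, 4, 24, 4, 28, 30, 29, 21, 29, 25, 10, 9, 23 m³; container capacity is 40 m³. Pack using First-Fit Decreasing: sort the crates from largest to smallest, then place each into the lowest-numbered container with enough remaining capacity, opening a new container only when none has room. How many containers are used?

Sorted descending: 30, 29, 29, 29, 28, 25, 24, 23, 22, 21, 10, 9, 7, 7, 4, 4.
Put 30 m³ in container 1; 10 m³ remain.
Put 29 m³ in container 2; 11 m³ remain.
Put 29 m³ in container 3; 11 m³ remain.
Put 29 m³ in container 4; 11 m³ remain.
Put 28 m³ in container 5; 12 m³ remain.
Put 25 m³ in container 6; 15 m³ remain.
Put 24 m³ in container 7; 16 m³ remain.
Put 23 m³ in container 8; 17 m³ remain.
Put 22 m³ in container 9; 18 m³ remain.
Put 21 m³ in container 10; 19 m³ remain.
Put 10 m³ in container 1; 0 m³ remain.
Put 9 m³ in container 2; 2 m³ remain.
Put 7 m³ in container 3; 4 m³ remain.
Put 7 m³ in container 4; 4 m³ remain.
Put 4 m³ in container 3; 0 m³ remain.
Put 4 m³ in container 4; 0 m³ remain.
Final containers: [30,10] [29,9] [29,7,4] [29,7,4] [28] [25] [24] [23] [22] [21].

10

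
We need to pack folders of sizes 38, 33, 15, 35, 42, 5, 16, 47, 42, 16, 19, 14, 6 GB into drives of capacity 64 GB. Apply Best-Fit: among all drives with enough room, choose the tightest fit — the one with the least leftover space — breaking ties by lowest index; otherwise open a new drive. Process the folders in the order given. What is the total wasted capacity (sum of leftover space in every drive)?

56

38 GB → drive 1 (remaining 26 GB)
33 GB → drive 2 (remaining 31 GB)
15 GB → drive 1 (remaining 11 GB)
35 GB → drive 3 (remaining 29 GB)
42 GB → drive 4 (remaining 22 GB)
5 GB → drive 1 (remaining 6 GB)
16 GB → drive 4 (remaining 6 GB)
47 GB → drive 5 (remaining 17 GB)
42 GB → drive 6 (remaining 22 GB)
16 GB → drive 5 (remaining 1 GB)
19 GB → drive 6 (remaining 3 GB)
14 GB → drive 3 (remaining 15 GB)
6 GB → drive 1 (remaining 0 GB)
6 drives × 64 GB = 384 GB; used 328 GB; unused 56 GB.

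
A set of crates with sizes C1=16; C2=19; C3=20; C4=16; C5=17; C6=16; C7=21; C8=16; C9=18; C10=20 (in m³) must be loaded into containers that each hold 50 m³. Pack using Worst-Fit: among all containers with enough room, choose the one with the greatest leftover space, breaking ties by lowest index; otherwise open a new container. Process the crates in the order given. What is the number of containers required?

5 containers

container 1: place C1 (16 m³), 34 m³ left
container 1: place C2 (19 m³), 15 m³ left
container 2: place C3 (20 m³), 30 m³ left
container 2: place C4 (16 m³), 14 m³ left
container 3: place C5 (17 m³), 33 m³ left
container 3: place C6 (16 m³), 17 m³ left
container 4: place C7 (21 m³), 29 m³ left
container 4: place C8 (16 m³), 13 m³ left
container 5: place C9 (18 m³), 32 m³ left
container 5: place C10 (20 m³), 12 m³ left
Final containers: [16,19] [20,16] [17,16] [21,16] [18,20].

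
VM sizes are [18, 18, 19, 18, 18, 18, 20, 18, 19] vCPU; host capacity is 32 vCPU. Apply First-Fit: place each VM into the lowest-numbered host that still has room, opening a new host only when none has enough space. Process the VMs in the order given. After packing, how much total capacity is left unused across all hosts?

122

Put 18 vCPU in host 1; 14 vCPU remain.
Put 18 vCPU in host 2; 14 vCPU remain.
Put 19 vCPU in host 3; 13 vCPU remain.
Put 18 vCPU in host 4; 14 vCPU remain.
Put 18 vCPU in host 5; 14 vCPU remain.
Put 18 vCPU in host 6; 14 vCPU remain.
Put 20 vCPU in host 7; 12 vCPU remain.
Put 18 vCPU in host 8; 14 vCPU remain.
Put 19 vCPU in host 9; 13 vCPU remain.
9 hosts × 32 vCPU = 288 vCPU; used 166 vCPU; unused 122 vCPU.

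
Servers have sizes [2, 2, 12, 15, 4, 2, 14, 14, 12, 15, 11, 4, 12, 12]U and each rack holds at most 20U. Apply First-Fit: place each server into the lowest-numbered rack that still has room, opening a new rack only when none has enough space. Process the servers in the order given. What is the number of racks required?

9

Put 2U in rack 1; 18U remain.
Put 2U in rack 1; 16U remain.
Put 12U in rack 1; 4U remain.
Put 15U in rack 2; 5U remain.
Put 4U in rack 1; 0U remain.
Put 2U in rack 2; 3U remain.
Put 14U in rack 3; 6U remain.
Put 14U in rack 4; 6U remain.
Put 12U in rack 5; 8U remain.
Put 15U in rack 6; 5U remain.
Put 11U in rack 7; 9U remain.
Put 4U in rack 3; 2U remain.
Put 12U in rack 8; 8U remain.
Put 12U in rack 9; 8U remain.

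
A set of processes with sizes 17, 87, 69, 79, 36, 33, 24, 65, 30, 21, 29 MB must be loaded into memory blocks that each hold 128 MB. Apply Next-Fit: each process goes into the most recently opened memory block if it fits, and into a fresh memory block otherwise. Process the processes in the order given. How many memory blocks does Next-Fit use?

5

17 MB → memory block 1 (remaining 111 MB)
87 MB → memory block 1 (remaining 24 MB)
69 MB → memory block 2 (remaining 59 MB)
79 MB → memory block 3 (remaining 49 MB)
36 MB → memory block 3 (remaining 13 MB)
33 MB → memory block 4 (remaining 95 MB)
24 MB → memory block 4 (remaining 71 MB)
65 MB → memory block 4 (remaining 6 MB)
30 MB → memory block 5 (remaining 98 MB)
21 MB → memory block 5 (remaining 77 MB)
29 MB → memory block 5 (remaining 48 MB)
Final memory blocks: [17,87] [69] [79,36] [33,24,65] [30,21,29].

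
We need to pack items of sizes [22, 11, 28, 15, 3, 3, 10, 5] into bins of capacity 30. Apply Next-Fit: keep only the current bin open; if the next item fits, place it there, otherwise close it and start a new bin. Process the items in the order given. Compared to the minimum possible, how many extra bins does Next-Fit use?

Next-Fit: [22] [11] [28] [15,3,3] [10,5] → 5 bins.
Total size 97; any packing needs at least ⌈97/30⌉ = 4 bins.
An optimal packing achieves that bound: [28] [22,5,3] [15,11,3] [10] → 4 bins.
Excess: 5 − 4 = 1.

1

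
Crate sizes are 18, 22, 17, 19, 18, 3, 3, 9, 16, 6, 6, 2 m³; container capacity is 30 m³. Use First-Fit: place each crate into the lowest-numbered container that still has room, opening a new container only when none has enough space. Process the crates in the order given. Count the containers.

6

18 m³ → container 1 (remaining 12 m³)
22 m³ → container 2 (remaining 8 m³)
17 m³ → container 3 (remaining 13 m³)
19 m³ → container 4 (remaining 11 m³)
18 m³ → container 5 (remaining 12 m³)
3 m³ → container 1 (remaining 9 m³)
3 m³ → container 1 (remaining 6 m³)
9 m³ → container 3 (remaining 4 m³)
16 m³ → container 6 (remaining 14 m³)
6 m³ → container 1 (remaining 0 m³)
6 m³ → container 2 (remaining 2 m³)
2 m³ → container 2 (remaining 0 m³)
Final containers: [18,3,3,6] [22,6,2] [17,9] [19] [18] [16].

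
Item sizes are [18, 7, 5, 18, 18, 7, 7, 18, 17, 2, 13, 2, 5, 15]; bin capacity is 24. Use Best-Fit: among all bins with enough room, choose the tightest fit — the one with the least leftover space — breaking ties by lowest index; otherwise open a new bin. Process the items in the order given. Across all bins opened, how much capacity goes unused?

Put 18 in bin 1; 6 remain.
Put 7 in bin 2; 17 remain.
Put 5 in bin 1; 1 remain.
Put 18 in bin 3; 6 remain.
Put 18 in bin 4; 6 remain.
Put 7 in bin 2; 10 remain.
Put 7 in bin 2; 3 remain.
Put 18 in bin 5; 6 remain.
Put 17 in bin 6; 7 remain.
Put 2 in bin 2; 1 remain.
Put 13 in bin 7; 11 remain.
Put 2 in bin 3; 4 remain.
Put 5 in bin 4; 1 remain.
Put 15 in bin 8; 9 remain.
8 bins × 24 = 192; used 152; unused 40.

40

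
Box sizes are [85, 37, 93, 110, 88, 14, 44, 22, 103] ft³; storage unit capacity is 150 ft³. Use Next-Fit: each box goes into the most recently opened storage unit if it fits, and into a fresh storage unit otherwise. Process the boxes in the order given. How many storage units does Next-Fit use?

85 ft³ → storage unit 1 (remaining 65 ft³)
37 ft³ → storage unit 1 (remaining 28 ft³)
93 ft³ → storage unit 2 (remaining 57 ft³)
110 ft³ → storage unit 3 (remaining 40 ft³)
88 ft³ → storage unit 4 (remaining 62 ft³)
14 ft³ → storage unit 4 (remaining 48 ft³)
44 ft³ → storage unit 4 (remaining 4 ft³)
22 ft³ → storage unit 5 (remaining 128 ft³)
103 ft³ → storage unit 5 (remaining 25 ft³)
Final storage units: [85,37] [93] [110] [88,14,44] [22,103].

5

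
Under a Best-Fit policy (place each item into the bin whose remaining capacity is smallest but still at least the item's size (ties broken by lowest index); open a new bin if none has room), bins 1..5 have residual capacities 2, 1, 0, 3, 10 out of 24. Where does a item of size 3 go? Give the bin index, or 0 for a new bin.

4

Bins with room: bin 4 (3), bin 5 (10).
Tightest fit is bin 4 with 3 free.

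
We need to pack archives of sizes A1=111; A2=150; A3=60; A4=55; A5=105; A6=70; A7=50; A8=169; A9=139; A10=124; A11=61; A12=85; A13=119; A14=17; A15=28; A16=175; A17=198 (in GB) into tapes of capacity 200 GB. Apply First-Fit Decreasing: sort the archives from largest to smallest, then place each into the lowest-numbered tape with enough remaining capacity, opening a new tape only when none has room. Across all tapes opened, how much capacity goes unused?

Sorted descending: 198, 175, 169, 150, 139, 124, 119, 111, 105, 85, 70, 61, 60, 55, 50, 28, 17.
198 GB → tape 1 (remaining 2 GB)
175 GB → tape 2 (remaining 25 GB)
169 GB → tape 3 (remaining 31 GB)
150 GB → tape 4 (remaining 50 GB)
139 GB → tape 5 (remaining 61 GB)
124 GB → tape 6 (remaining 76 GB)
119 GB → tape 7 (remaining 81 GB)
111 GB → tape 8 (remaining 89 GB)
105 GB → tape 9 (remaining 95 GB)
85 GB → tape 8 (remaining 4 GB)
70 GB → tape 6 (remaining 6 GB)
61 GB → tape 5 (remaining 0 GB)
60 GB → tape 7 (remaining 21 GB)
55 GB → tape 9 (remaining 40 GB)
50 GB → tape 4 (remaining 0 GB)
28 GB → tape 3 (remaining 3 GB)
17 GB → tape 2 (remaining 8 GB)
9 tapes × 200 GB = 1800 GB; used 1716 GB; unused 84 GB.

84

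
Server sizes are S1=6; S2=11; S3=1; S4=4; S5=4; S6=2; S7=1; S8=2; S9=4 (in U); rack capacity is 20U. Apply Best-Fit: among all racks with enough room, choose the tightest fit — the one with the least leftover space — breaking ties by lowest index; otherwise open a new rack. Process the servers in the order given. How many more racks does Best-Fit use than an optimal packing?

0

Best-Fit: [6,11,1,2] [4,4,1,2,4] → 2 racks.
Total size 35U; any packing needs at least ⌈35/20⌉ = 2 racks.
So 2 is already optimal.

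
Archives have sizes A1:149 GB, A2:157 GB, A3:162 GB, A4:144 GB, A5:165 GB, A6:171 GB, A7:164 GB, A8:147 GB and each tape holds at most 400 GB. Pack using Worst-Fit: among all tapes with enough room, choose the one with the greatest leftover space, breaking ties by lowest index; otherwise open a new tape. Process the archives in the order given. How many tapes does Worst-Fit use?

tape 1: place A1 (149 GB), 251 GB left
tape 1: place A2 (157 GB), 94 GB left
tape 2: place A3 (162 GB), 238 GB left
tape 2: place A4 (144 GB), 94 GB left
tape 3: place A5 (165 GB), 235 GB left
tape 3: place A6 (171 GB), 64 GB left
tape 4: place A7 (164 GB), 236 GB left
tape 4: place A8 (147 GB), 89 GB left
Final tapes: [149,157] [162,144] [165,171] [164,147].

4 tapes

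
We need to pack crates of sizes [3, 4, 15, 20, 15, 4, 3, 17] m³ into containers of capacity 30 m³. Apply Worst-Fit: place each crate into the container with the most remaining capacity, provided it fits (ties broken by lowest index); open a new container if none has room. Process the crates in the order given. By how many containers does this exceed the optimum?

1

Worst-Fit: [3,4,15] [20] [15,4,3] [17] → 4 containers.
Total size 81 m³; any packing needs at least ⌈81/30⌉ = 3 containers.
An optimal packing achieves that bound: [20,4,4] [17,3,3] [15,15] → 3 containers.
Excess: 4 − 3 = 1.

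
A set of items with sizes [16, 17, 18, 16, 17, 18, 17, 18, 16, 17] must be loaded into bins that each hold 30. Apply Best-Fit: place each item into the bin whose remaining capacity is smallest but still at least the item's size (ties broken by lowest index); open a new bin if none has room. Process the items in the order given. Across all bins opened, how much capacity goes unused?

130

bin 1: place 16, 14 left
bin 2: place 17, 13 left
bin 3: place 18, 12 left
bin 4: place 16, 14 left
bin 5: place 17, 13 left
bin 6: place 18, 12 left
bin 7: place 17, 13 left
bin 8: place 18, 12 left
bin 9: place 16, 14 left
bin 10: place 17, 13 left
10 bins × 30 = 300; used 170; unused 130.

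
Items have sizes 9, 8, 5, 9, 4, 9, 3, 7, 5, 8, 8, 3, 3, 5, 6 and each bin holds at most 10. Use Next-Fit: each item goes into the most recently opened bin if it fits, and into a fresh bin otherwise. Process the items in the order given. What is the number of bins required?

bin 1: place 9, 1 left
bin 2: place 8, 2 left
bin 3: place 5, 5 left
bin 4: place 9, 1 left
bin 5: place 4, 6 left
bin 6: place 9, 1 left
bin 7: place 3, 7 left
bin 7: place 7, 0 left
bin 8: place 5, 5 left
bin 9: place 8, 2 left
bin 10: place 8, 2 left
bin 11: place 3, 7 left
bin 11: place 3, 4 left
bin 12: place 5, 5 left
bin 13: place 6, 4 left
Final bins: [9] [8] [5] [9] [4] [9] [3,7] [5] [8] [8] [3,3] [5] [6].

13 bins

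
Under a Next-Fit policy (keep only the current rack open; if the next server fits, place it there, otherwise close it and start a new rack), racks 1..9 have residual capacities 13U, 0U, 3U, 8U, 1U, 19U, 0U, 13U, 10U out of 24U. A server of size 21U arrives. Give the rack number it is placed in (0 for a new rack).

0

Next-Fit only looks at rack 9, which has 10U free.
21U does not fit, so a new rack is opened.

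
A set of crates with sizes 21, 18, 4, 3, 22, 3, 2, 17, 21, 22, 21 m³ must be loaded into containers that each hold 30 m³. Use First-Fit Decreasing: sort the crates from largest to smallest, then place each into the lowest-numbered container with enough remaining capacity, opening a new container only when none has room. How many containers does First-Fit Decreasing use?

Sorted descending: 22, 22, 21, 21, 21, 18, 17, 4, 3, 3, 2.
22 m³ → container 1 (remaining 8 m³)
22 m³ → container 2 (remaining 8 m³)
21 m³ → container 3 (remaining 9 m³)
21 m³ → container 4 (remaining 9 m³)
21 m³ → container 5 (remaining 9 m³)
18 m³ → container 6 (remaining 12 m³)
17 m³ → container 7 (remaining 13 m³)
4 m³ → container 1 (remaining 4 m³)
3 m³ → container 1 (remaining 1 m³)
3 m³ → container 2 (remaining 5 m³)
2 m³ → container 2 (remaining 3 m³)
Final containers: [22,4,3] [22,3,2] [21] [21] [21] [18] [17].

7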